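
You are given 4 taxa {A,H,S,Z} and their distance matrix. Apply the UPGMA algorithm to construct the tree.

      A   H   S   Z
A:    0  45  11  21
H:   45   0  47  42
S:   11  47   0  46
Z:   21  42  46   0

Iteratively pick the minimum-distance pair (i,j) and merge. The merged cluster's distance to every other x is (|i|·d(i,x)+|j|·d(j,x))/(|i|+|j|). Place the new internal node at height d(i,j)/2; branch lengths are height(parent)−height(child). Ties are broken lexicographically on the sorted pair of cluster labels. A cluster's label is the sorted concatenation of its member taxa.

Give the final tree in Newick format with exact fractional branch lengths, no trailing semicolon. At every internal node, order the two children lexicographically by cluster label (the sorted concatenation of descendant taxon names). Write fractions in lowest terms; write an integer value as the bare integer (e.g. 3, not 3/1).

(((A:11/2,S:11/2):45/4,Z:67/4):67/12,H:67/3)

iteration 1: select A,S (d=11); attach at lengths (11/2, 11/2); label the merged cluster AS
  updated: d(AS,H)=46, d(AS,Z)=67/2
iteration 2: select AS,Z (d=67/2); attach at lengths (45/4, 67/4); label the merged cluster ASZ
  updated: d(ASZ,H)=134/3
iteration 3: select ASZ,H (d=134/3); attach at lengths (67/12, 67/3); label the merged cluster AHSZ
final tree: (((A:11/2,S:11/2):45/4,Z:67/4):67/12,H:67/3)
total length: 803/12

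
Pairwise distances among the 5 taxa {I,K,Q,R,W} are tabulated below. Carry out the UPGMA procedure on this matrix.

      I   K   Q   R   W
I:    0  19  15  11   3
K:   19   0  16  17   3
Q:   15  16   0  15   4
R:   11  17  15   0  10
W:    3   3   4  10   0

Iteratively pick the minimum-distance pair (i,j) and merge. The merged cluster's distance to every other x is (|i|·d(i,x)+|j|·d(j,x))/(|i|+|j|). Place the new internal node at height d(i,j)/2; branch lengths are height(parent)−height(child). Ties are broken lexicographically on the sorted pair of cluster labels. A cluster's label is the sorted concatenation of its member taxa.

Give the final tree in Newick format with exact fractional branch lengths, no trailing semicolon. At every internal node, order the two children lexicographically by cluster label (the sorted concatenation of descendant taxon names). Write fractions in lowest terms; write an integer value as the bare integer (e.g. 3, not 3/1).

iteration 1: select I,W (d=3); attach at lengths (3/2, 3/2); label the merged cluster IW
  updated: d(IW,K)=11, d(IW,Q)=19/2, d(IW,R)=21/2
iteration 2: select IW,Q (d=19/2); attach at lengths (13/4, 19/4); label the merged cluster IQW
  updated: d(IQW,K)=38/3, d(IQW,R)=12
iteration 3: select IQW,R (d=12); attach at lengths (5/4, 6); label the merged cluster IQRW
  updated: d(IQRW,K)=55/4
iteration 4: select IQRW,K (d=55/4); attach at lengths (7/8, 55/8); label the merged cluster IKQRW
final tree: ((((I:3/2,W:3/2):13/4,Q:19/4):5/4,R:6):7/8,K:55/8)
total length: 26

((((I:3/2,W:3/2):13/4,Q:19/4):5/4,R:6):7/8,K:55/8)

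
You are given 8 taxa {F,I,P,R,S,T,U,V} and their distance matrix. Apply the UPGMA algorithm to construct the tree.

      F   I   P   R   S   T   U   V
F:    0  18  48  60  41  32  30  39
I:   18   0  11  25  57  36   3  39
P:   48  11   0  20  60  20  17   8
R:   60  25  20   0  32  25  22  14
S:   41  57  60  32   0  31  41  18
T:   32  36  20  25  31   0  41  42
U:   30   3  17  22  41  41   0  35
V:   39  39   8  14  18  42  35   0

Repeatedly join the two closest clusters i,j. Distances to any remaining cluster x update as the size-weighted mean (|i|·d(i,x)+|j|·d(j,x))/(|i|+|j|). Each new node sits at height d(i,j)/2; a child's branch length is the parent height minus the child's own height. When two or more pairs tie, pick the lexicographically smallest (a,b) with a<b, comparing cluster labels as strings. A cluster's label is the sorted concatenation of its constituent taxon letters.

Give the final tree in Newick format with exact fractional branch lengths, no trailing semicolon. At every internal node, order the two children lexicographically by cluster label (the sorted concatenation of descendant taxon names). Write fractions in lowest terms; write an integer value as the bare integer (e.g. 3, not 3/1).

(((F:12,(I:3/2,U:3/2):21/2):39/8,(((P:4,V:4):9/2,R:17/2):6,T:29/2):19/8):25/8,S:20)

step 1: merge (I,U) at d=3; branch lengths I→3/2, U→3/2; new cluster IU
  updated: d(F,IU)=24, d(IU,P)=14, d(IU,R)=47/2, d(IU,S)=49, d(IU,T)=77/2, d(IU,V)=37
step 2: merge (P,V) at d=8; branch lengths P→4, V→4; new cluster PV
  updated: d(F,PV)=87/2, d(IU,PV)=51/2, d(PV,R)=17, d(PV,S)=39, d(PV,T)=31
step 3: merge (PV,R) at d=17; branch lengths PV→9/2, R→17/2; new cluster PRV
  updated: d(F,PRV)=49, d(IU,PRV)=149/6, d(PRV,S)=110/3, d(PRV,T)=29
step 4: merge (F,IU) at d=24; branch lengths F→12, IU→21/2; new cluster FIU
  updated: d(FIU,PRV)=296/9, d(FIU,S)=139/3, d(FIU,T)=109/3
step 5: merge (PRV,T) at d=29; branch lengths PRV→6, T→29/2; new cluster PRTV
  updated: d(FIU,PRTV)=135/4, d(PRTV,S)=141/4
step 6: merge (FIU,PRTV) at d=135/4; branch lengths FIU→39/8, PRTV→19/8; new cluster FIPRTUV
  updated: d(FIPRTUV,S)=40
step 7: merge (FIPRTUV,S) at d=40; branch lengths FIPRTUV→25/8, S→20; new cluster FIPRSTUV
final tree: (((F:12,(I:3/2,U:3/2):21/2):39/8,(((P:4,V:4):9/2,R:17/2):6,T:29/2):19/8):25/8,S:20)
total length: 779/8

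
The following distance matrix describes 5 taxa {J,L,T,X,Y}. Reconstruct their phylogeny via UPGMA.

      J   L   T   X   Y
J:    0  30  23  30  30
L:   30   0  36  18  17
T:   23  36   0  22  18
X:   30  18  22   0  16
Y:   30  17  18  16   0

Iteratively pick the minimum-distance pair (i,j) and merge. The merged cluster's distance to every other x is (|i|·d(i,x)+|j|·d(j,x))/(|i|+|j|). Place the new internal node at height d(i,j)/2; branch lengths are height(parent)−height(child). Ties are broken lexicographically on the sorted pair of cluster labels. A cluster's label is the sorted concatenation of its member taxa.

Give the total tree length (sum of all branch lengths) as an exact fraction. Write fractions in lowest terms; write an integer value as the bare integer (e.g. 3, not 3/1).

671/12

step 1: merge (X,Y) at d=16; branch lengths X→8, Y→8; new cluster XY
  updated: d(J,XY)=30, d(L,XY)=35/2, d(T,XY)=20
step 2: merge (L,XY) at d=35/2; branch lengths L→35/4, XY→3/4; new cluster LXY
  updated: d(J,LXY)=30, d(LXY,T)=76/3
step 3: merge (J,T) at d=23; branch lengths J→23/2, T→23/2; new cluster JT
  updated: d(JT,LXY)=83/3
step 4: merge (JT,LXY) at d=83/3; branch lengths JT→7/3, LXY→61/12; new cluster JLTXY
final tree: ((J:23/2,T:23/2):7/3,(L:35/4,(X:8,Y:8):3/4):61/12)
total length: 671/12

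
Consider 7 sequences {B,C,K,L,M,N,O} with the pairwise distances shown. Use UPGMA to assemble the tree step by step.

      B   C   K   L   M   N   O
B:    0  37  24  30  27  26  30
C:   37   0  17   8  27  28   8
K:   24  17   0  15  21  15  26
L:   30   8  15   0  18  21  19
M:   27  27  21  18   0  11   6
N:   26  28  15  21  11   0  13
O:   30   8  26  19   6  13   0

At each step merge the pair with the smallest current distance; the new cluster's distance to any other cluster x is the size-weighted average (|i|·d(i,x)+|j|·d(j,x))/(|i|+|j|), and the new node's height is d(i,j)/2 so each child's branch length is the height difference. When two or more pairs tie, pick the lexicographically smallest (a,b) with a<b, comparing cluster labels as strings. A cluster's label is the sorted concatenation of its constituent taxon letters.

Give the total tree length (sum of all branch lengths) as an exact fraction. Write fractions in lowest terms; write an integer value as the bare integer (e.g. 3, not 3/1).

361/6

step 1: merge (M,O) at d=6; branch lengths M→3, O→3; new cluster MO
  updated: d(B,MO)=57/2, d(C,MO)=35/2, d(K,MO)=47/2, d(L,MO)=37/2, d(MO,N)=12
step 2: merge (C,L) at d=8; branch lengths C→4, L→4; new cluster CL
  updated: d(B,CL)=67/2, d(CL,K)=16, d(CL,MO)=18, d(CL,N)=49/2
step 3: merge (MO,N) at d=12; branch lengths MO→3, N→6; new cluster MNO
  updated: d(B,MNO)=83/3, d(CL,MNO)=121/6, d(K,MNO)=62/3
step 4: merge (CL,K) at d=16; branch lengths CL→4, K→8; new cluster CKL
  updated: d(B,CKL)=91/3, d(CKL,MNO)=61/3
step 5: merge (CKL,MNO) at d=61/3; branch lengths CKL→13/6, MNO→25/6; new cluster CKLMNO
  updated: d(B,CKLMNO)=29
step 6: merge (B,CKLMNO) at d=29; branch lengths B→29/2, CKLMNO→13/3; new cluster BCKLMNO
final tree: (B:29/2,(((C:4,L:4):4,K:8):13/6,((M:3,O:3):3,N:6):25/6):13/3)
total length: 361/6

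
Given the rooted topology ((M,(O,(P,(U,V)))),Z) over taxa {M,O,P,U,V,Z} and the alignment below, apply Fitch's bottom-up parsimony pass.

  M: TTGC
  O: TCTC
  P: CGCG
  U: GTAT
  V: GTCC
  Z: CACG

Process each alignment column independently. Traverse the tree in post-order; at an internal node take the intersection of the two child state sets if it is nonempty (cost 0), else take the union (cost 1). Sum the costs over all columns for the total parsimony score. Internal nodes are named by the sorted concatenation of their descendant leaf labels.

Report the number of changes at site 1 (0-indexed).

UV@0: {G} ∩ {G} = {G} (intersection, +0)
PUV@0: {C} ∪ {G} = {C,G} (union, +1)
OPUV@0: {T} ∪ {C,G} = {C,G,T} (union, +1)
MOPUV@0: {T} ∩ {C,G,T} = {T} (intersection, +0)
MOPUVZ@0: {T} ∪ {C} = {C,T} (union, +1)
UV@1: {T} ∩ {T} = {T} (intersection, +0)
PUV@1: {G} ∪ {T} = {G,T} (union, +1)
OPUV@1: {C} ∪ {G,T} = {C,G,T} (union, +1)
MOPUV@1: {T} ∩ {C,G,T} = {T} (intersection, +0)
MOPUVZ@1: {T} ∪ {A} = {A,T} (union, +1)
UV@2: {A} ∪ {C} = {A,C} (union, +1)
PUV@2: {C} ∩ {A,C} = {C} (intersection, +0)
OPUV@2: {T} ∪ {C} = {C,T} (union, +1)
MOPUV@2: {G} ∪ {C,T} = {C,G,T} (union, +1)
MOPUVZ@2: {C,G,T} ∩ {C} = {C} (intersection, +0)
UV@3: {T} ∪ {C} = {C,T} (union, +1)
PUV@3: {G} ∪ {C,T} = {C,G,T} (union, +1)
OPUV@3: {C} ∩ {C,G,T} = {C} (intersection, +0)
MOPUV@3: {C} ∩ {C} = {C} (intersection, +0)
MOPUVZ@3: {C} ∪ {G} = {C,G} (union, +1)
per-site changes: [3, 3, 3, 3]; total = 12

3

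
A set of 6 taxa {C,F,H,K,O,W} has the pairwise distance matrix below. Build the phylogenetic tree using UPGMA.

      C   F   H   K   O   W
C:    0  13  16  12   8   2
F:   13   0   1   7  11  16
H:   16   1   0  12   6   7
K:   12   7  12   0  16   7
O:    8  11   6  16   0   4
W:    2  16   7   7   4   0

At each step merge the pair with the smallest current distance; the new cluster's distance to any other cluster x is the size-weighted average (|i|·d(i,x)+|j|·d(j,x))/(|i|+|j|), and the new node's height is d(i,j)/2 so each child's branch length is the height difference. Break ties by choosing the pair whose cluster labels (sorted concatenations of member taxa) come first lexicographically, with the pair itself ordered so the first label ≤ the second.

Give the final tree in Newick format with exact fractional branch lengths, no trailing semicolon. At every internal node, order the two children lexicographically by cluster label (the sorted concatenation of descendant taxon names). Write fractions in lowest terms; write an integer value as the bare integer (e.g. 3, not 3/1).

(((C:1,W:1):2,O:3):25/9,((F:1/2,H:1/2):17/4,K:19/4):37/36)

1. join F+H (d=1) ⇒ FH; edges |F|=1/2, |H|=1/2
  updated: d(C,FH)=29/2, d(FH,K)=19/2, d(FH,O)=17/2, d(FH,W)=23/2
2. join C+W (d=2) ⇒ CW; edges |C|=1, |W|=1
  updated: d(CW,FH)=13, d(CW,K)=19/2, d(CW,O)=6
3. join CW+O (d=6) ⇒ COW; edges |CW|=2, |O|=3
  updated: d(COW,FH)=23/2, d(COW,K)=35/3
4. join FH+K (d=19/2) ⇒ FHK; edges |FH|=17/4, |K|=19/4
  updated: d(COW,FHK)=104/9
5. join COW+FHK (d=104/9) ⇒ CFHKOW; edges |COW|=25/9, |FHK|=37/36
final tree: (((C:1,W:1):2,O:3):25/9,((F:1/2,H:1/2):17/4,K:19/4):37/36)
total length: 749/36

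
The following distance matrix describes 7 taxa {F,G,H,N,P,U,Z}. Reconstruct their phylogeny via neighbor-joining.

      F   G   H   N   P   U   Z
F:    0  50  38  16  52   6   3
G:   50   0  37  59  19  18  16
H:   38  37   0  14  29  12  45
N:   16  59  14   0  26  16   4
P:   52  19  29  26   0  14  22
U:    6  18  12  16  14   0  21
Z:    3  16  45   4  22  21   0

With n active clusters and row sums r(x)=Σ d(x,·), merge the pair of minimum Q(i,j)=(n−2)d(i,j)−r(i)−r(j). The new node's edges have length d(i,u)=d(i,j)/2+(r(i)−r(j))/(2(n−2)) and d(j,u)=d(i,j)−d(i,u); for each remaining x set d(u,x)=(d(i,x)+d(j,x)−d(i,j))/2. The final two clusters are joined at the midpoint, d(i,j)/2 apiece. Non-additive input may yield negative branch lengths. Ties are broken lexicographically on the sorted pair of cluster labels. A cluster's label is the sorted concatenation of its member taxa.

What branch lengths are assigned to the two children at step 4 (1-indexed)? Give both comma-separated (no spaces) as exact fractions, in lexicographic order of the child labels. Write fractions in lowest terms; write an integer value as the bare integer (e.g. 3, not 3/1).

11,47/4

iteration 1: select G,P (d=19, Q=-266); attach at lengths (66/5, 29/5); label the merged cluster GP
  updated: d(F,GP)=83/2, d(GP,H)=47/2, d(GP,N)=33, d(GP,U)=13/2, d(GP,Z)=19/2
iteration 2: select F,Z (d=3, Q=-175); attach at lengths (17/4, -5/4); label the merged cluster FZ
  updated: d(FZ,GP)=24, d(FZ,H)=40, d(FZ,N)=17/2, d(FZ,U)=12
iteration 3: select FZ,N (d=17/2, Q=-261/2); attach at lengths (77/12, 25/12); label the merged cluster FNZ
  updated: d(FNZ,GP)=97/4, d(FNZ,H)=91/4, d(FNZ,U)=39/4
iteration 4: select FNZ,H (d=91/4, Q=-139/2); attach at lengths (11, 47/4); label the merged cluster FHNZ
  updated: d(FHNZ,GP)=25/2, d(FHNZ,U)=-1/2
iteration 5: select FHNZ,GP (d=25/2, Q=-37/2); attach at lengths (11/4, 39/4); label the merged cluster FGHNPZ
  updated: d(FGHNPZ,U)=-13/4
iteration 6: select FGHNPZ,U (d=-13/4); attach at lengths (-13/8, -13/8); label the merged cluster FGHNPUZ
final tree: (((((F:17/4,Z:-5/4):77/12,N:25/12):11,H:47/4):11/4,(G:66/5,P:29/5):39/4):-13/8,U:-13/8)
total length: 125/2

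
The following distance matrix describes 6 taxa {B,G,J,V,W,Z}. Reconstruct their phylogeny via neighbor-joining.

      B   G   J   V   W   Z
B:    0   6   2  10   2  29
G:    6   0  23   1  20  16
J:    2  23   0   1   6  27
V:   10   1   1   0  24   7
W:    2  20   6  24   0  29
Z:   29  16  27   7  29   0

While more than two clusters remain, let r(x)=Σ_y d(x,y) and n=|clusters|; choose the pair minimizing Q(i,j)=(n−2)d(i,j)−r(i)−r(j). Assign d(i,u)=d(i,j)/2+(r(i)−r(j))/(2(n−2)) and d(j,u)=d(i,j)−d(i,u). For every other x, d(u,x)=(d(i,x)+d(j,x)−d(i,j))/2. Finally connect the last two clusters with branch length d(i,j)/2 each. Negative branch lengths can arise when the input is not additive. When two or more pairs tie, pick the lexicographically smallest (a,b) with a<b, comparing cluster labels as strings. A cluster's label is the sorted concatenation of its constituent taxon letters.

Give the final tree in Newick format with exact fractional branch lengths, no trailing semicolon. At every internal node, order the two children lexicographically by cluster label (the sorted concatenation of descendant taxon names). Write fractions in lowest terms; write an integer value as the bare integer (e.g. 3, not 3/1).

(((B:-49/16,(G:29/12,(V:-37/8,Z:93/8):31/12):185/16):33/16,J:29/16):67/32,W:67/32)

step 1: merge (V,Z) at d=7, Q=-123; branch lengths V→-37/8, Z→93/8; new cluster VZ
  updated: d(B,VZ)=16, d(G,VZ)=5, d(J,VZ)=21/2, d(VZ,W)=23
step 2: merge (G,VZ) at d=5, Q=-187/2; branch lengths G→29/12, VZ→31/12; new cluster GVZ
  updated: d(B,GVZ)=17/2, d(GVZ,J)=57/4, d(GVZ,W)=19
step 3: merge (B,GVZ) at d=17/2, Q=-149/4; branch lengths B→-49/16, GVZ→185/16; new cluster BGVZ
  updated: d(BGVZ,J)=31/8, d(BGVZ,W)=25/4
step 4: merge (BGVZ,J) at d=31/8, Q=-129/8; branch lengths BGVZ→33/16, J→29/16; new cluster BGJVZ
  updated: d(BGJVZ,W)=67/16
step 5: merge (BGJVZ,W) at d=67/16; branch lengths BGJVZ→67/32, W→67/32; new cluster BGJVWZ
final tree: (((B:-49/16,(G:29/12,(V:-37/8,Z:93/8):31/12):185/16):33/16,J:29/16):67/32,W:67/32)
total length: 457/16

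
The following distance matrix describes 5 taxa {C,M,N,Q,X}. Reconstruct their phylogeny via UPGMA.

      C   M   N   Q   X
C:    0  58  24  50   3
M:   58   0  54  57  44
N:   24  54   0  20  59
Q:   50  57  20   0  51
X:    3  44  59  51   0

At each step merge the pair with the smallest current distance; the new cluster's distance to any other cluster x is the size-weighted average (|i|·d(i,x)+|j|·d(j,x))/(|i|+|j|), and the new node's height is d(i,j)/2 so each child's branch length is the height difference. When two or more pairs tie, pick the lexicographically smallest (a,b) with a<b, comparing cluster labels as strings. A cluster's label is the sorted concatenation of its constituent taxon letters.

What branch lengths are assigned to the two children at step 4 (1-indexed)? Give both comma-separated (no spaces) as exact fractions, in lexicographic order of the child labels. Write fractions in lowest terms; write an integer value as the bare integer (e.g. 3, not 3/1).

29/8,213/8

step 1: merge (C,X) at d=3; branch lengths C→3/2, X→3/2; new cluster CX
  updated: d(CX,M)=51, d(CX,N)=83/2, d(CX,Q)=101/2
step 2: merge (N,Q) at d=20; branch lengths N→10, Q→10; new cluster NQ
  updated: d(CX,NQ)=46, d(M,NQ)=111/2
step 3: merge (CX,NQ) at d=46; branch lengths CX→43/2, NQ→13; new cluster CNQX
  updated: d(CNQX,M)=213/4
step 4: merge (CNQX,M) at d=213/4; branch lengths CNQX→29/8, M→213/8; new cluster CMNQX
final tree: (((C:3/2,X:3/2):43/2,(N:10,Q:10):13):29/8,M:213/8)
total length: 351/4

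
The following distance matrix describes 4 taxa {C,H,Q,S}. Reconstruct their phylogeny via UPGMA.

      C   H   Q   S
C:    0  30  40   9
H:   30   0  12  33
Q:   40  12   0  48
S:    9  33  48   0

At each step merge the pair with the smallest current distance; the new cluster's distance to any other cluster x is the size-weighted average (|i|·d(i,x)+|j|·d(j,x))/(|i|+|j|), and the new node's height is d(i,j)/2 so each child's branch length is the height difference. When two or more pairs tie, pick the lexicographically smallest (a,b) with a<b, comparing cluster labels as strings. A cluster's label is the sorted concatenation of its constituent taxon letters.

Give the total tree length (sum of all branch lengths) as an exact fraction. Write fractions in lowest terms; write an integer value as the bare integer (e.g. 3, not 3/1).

193/4

1. join C+S (d=9) ⇒ CS; edges |C|=9/2, |S|=9/2
  updated: d(CS,H)=63/2, d(CS,Q)=44
2. join H+Q (d=12) ⇒ HQ; edges |H|=6, |Q|=6
  updated: d(CS,HQ)=151/4
3. join CS+HQ (d=151/4) ⇒ CHQS; edges |CS|=115/8, |HQ|=103/8
final tree: ((C:9/2,S:9/2):115/8,(H:6,Q:6):103/8)
total length: 193/4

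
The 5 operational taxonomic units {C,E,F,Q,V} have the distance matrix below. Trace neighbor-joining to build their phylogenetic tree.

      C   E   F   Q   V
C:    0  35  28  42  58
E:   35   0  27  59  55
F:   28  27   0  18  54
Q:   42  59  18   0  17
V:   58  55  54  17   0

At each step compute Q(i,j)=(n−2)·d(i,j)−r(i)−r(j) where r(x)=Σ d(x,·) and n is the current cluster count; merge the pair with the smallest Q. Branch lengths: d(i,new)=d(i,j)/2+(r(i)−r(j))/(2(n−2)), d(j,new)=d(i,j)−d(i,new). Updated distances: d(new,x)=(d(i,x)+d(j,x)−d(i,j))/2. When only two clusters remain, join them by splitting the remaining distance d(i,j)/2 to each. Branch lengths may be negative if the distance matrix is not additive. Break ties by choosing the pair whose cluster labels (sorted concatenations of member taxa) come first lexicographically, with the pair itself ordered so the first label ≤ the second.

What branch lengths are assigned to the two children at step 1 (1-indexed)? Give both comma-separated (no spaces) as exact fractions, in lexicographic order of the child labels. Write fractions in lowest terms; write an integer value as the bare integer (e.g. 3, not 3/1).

iteration 1: select Q,V (d=17, Q=-269); attach at lengths (1/2, 33/2); label the merged cluster QV
  updated: d(C,QV)=83/2, d(E,QV)=97/2, d(F,QV)=55/2
iteration 2: select C,E (d=35, Q=-145); attach at lengths (16, 19); label the merged cluster CE
  updated: d(CE,F)=10, d(CE,QV)=55/2
iteration 3: select CE,F (d=10, Q=-65); attach at lengths (5, 5); label the merged cluster CEF
  updated: d(CEF,QV)=45/2
iteration 4: select CEF,QV (d=45/2); attach at lengths (45/4, 45/4); label the merged cluster CEFQV
final tree: (((C:16,E:19):5,F:5):45/4,(Q:1/2,V:33/2):45/4)
total length: 169/2

1/2,33/2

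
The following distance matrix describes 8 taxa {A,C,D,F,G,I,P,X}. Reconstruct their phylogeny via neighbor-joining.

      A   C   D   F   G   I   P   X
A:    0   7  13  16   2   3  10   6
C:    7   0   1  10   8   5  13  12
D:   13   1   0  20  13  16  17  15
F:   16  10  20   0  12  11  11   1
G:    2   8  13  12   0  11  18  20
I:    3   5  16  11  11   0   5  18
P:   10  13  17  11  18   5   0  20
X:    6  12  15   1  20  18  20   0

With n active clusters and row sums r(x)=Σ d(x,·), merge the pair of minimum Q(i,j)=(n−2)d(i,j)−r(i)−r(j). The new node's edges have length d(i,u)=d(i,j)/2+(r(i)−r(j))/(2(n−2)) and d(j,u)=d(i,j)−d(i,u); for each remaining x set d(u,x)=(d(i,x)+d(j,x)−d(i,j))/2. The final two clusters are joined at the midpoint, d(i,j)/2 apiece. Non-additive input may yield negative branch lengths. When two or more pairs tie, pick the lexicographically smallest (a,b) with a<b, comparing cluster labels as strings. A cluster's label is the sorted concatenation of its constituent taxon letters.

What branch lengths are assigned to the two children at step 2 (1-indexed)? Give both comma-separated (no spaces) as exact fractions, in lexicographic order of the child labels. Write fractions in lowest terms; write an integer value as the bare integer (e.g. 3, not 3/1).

step 1: merge (F,X) at d=1, Q=-167; branch lengths F→-5/12, X→17/12; new cluster FX
  updated: d(A,FX)=21/2, d(C,FX)=21/2, d(D,FX)=17, d(FX,G)=31/2, d(FX,I)=14, d(FX,P)=15
step 2: merge (C,D) at d=1, Q=-233/2; branch lengths C→-11/4, D→15/4; new cluster CD
  updated: d(A,CD)=19/2, d(CD,FX)=53/4, d(CD,G)=10, d(CD,I)=10, d(CD,P)=29/2
step 3: merge (I,P) at d=5, Q=-171/2; branch lengths I→1/16, P→79/16; new cluster IP
  updated: d(A,IP)=4, d(CD,IP)=39/4, d(FX,IP)=12, d(G,IP)=12
step 4: merge (A,G) at d=2, Q=-119/2; branch lengths A→-5/4, G→13/4; new cluster AG
  updated: d(AG,CD)=35/4, d(AG,FX)=12, d(AG,IP)=7
step 5: merge (AG,IP) at d=7, Q=-85/2; branch lengths AG→13/4, IP→15/4; new cluster AGIP
  updated: d(AGIP,CD)=23/4, d(AGIP,FX)=17/2
step 6: merge (AGIP,CD) at d=23/4, Q=-55/2; branch lengths AGIP→1/2, CD→21/4; new cluster ACDGIP
  updated: d(ACDGIP,FX)=8
step 7: merge (ACDGIP,FX) at d=8; branch lengths ACDGIP→4, FX→4; new cluster ACDFGIPX
final tree: ((((A:-5/4,G:13/4):13/4,(I:1/16,P:79/16):15/4):1/2,(C:-11/4,D:15/4):21/4):4,(F:-5/12,X:17/12):4)
total length: 119/4

-11/4,15/4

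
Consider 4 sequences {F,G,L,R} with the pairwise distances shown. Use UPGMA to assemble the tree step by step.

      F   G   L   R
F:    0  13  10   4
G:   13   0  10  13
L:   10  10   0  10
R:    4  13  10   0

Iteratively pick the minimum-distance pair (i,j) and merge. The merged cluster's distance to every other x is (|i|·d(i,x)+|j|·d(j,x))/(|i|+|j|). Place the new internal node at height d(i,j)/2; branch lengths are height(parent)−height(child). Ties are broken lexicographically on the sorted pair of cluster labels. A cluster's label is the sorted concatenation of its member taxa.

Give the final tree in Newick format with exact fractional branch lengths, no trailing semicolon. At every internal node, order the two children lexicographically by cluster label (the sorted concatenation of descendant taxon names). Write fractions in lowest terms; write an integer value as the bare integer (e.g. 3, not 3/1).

(((F:2,R:2):3,L:5):1,G:6)

step 1: merge (F,R) at d=4; branch lengths F→2, R→2; new cluster FR
  updated: d(FR,G)=13, d(FR,L)=10
step 2: merge (FR,L) at d=10; branch lengths FR→3, L→5; new cluster FLR
  updated: d(FLR,G)=12
step 3: merge (FLR,G) at d=12; branch lengths FLR→1, G→6; new cluster FGLR
final tree: (((F:2,R:2):3,L:5):1,G:6)
total length: 19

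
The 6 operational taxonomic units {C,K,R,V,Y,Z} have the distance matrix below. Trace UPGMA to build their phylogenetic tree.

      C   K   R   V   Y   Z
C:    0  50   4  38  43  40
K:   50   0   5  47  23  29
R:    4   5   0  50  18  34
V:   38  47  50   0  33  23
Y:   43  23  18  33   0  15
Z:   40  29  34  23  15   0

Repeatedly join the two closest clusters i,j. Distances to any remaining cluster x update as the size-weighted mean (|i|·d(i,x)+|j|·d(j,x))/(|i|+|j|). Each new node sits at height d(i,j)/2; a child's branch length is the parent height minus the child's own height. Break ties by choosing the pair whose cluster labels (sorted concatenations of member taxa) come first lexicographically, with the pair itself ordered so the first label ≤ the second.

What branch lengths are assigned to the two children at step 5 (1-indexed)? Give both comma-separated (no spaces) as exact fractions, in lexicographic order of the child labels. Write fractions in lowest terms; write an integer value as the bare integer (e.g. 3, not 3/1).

iteration 1: select C,R (d=4); attach at lengths (2, 2); label the merged cluster CR
  updated: d(CR,K)=55/2, d(CR,V)=44, d(CR,Y)=61/2, d(CR,Z)=37
iteration 2: select Y,Z (d=15); attach at lengths (15/2, 15/2); label the merged cluster YZ
  updated: d(CR,YZ)=135/4, d(K,YZ)=26, d(V,YZ)=28
iteration 3: select K,YZ (d=26); attach at lengths (13, 11/2); label the merged cluster KYZ
  updated: d(CR,KYZ)=95/3, d(KYZ,V)=103/3
iteration 4: select CR,KYZ (d=95/3); attach at lengths (83/6, 17/6); label the merged cluster CKRYZ
  updated: d(CKRYZ,V)=191/5
iteration 5: select CKRYZ,V (d=191/5); attach at lengths (49/15, 191/10); label the merged cluster CKRVYZ
final tree: (((C:2,R:2):83/6,(K:13,(Y:15/2,Z:15/2):11/2):17/6):49/15,V:191/10)
total length: 1148/15

49/15,191/10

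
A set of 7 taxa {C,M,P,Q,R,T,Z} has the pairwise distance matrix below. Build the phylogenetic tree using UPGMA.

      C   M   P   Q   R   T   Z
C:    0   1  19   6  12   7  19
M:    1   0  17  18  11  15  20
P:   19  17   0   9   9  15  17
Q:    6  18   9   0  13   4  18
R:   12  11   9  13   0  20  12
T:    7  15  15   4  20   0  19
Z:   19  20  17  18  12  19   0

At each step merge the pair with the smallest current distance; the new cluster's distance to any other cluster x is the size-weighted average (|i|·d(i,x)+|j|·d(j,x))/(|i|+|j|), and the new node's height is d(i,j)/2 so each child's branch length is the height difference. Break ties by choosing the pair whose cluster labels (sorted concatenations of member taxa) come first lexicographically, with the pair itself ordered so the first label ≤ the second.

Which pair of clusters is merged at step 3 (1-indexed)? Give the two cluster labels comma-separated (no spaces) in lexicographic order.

P,R

iteration 1: select C,M (d=1); attach at lengths (1/2, 1/2); label the merged cluster CM
  updated: d(CM,P)=18, d(CM,Q)=12, d(CM,R)=23/2, d(CM,T)=11, d(CM,Z)=39/2
iteration 2: select Q,T (d=4); attach at lengths (2, 2); label the merged cluster QT
  updated: d(CM,QT)=23/2, d(P,QT)=12, d(QT,R)=33/2, d(QT,Z)=37/2
iteration 3: select P,R (d=9); attach at lengths (9/2, 9/2); label the merged cluster PR
  updated: d(CM,PR)=59/4, d(PR,QT)=57/4, d(PR,Z)=29/2
iteration 4: select CM,QT (d=23/2); attach at lengths (21/4, 15/4); label the merged cluster CMQT
  updated: d(CMQT,PR)=29/2, d(CMQT,Z)=19
iteration 5: select CMQT,PR (d=29/2); attach at lengths (3/2, 11/4); label the merged cluster CMPQRT
  updated: d(CMPQRT,Z)=35/2
iteration 6: select CMPQRT,Z (d=35/2); attach at lengths (3/2, 35/4); label the merged cluster CMPQRTZ
final tree: ((((C:1/2,M:1/2):21/4,(Q:2,T:2):15/4):3/2,(P:9/2,R:9/2):11/4):3/2,Z:35/4)
total length: 75/2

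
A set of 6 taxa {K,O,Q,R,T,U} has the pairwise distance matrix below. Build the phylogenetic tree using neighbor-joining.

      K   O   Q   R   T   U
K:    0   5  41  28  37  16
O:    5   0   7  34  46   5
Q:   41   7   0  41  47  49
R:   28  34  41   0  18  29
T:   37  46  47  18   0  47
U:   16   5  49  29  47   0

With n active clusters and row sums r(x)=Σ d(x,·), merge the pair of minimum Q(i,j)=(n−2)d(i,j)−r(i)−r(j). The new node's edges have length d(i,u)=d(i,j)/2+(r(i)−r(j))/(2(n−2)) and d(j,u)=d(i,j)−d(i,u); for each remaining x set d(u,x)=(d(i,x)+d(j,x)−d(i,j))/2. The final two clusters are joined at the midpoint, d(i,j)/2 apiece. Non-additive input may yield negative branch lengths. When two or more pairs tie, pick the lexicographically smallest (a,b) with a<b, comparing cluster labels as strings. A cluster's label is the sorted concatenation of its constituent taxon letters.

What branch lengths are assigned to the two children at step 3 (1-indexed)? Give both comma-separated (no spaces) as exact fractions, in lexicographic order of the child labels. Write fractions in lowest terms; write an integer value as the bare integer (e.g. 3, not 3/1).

iteration 1: select R,T (d=18, Q=-273); attach at lengths (27/8, 117/8); label the merged cluster RT
  updated: d(K,RT)=47/2, d(O,RT)=31, d(Q,RT)=35, d(RT,U)=29
iteration 2: select O,Q (d=7, Q=-159); attach at lengths (-21/2, 35/2); label the merged cluster OQ
  updated: d(K,OQ)=39/2, d(OQ,RT)=59/2, d(OQ,U)=47/2
iteration 3: select K,U (d=16, Q=-191/2); attach at lengths (45/8, 83/8); label the merged cluster KU
  updated: d(KU,OQ)=27/2, d(KU,RT)=73/4
iteration 4: select KU,OQ (d=27/2, Q=-245/4); attach at lengths (9/8, 99/8); label the merged cluster KOQU
  updated: d(KOQU,RT)=137/8
iteration 5: select KOQU,RT (d=137/8); attach at lengths (137/16, 137/16); label the merged cluster KOQRTU
final tree: (((K:45/8,U:83/8):9/8,(O:-21/2,Q:35/2):99/8):137/16,(R:27/8,T:117/8):137/16)
total length: 573/8

45/8,83/8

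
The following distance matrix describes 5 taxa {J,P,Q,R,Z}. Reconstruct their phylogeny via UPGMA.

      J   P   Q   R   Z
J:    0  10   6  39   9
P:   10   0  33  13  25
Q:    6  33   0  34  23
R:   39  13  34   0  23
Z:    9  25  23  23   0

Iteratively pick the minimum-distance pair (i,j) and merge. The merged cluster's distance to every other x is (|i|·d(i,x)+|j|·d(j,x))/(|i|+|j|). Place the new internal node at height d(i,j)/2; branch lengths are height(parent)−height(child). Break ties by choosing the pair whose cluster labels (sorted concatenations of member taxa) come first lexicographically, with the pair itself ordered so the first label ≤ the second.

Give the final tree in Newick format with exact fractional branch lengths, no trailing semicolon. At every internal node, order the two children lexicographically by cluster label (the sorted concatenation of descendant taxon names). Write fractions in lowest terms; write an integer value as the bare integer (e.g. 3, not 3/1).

(((J:3,Q:3):5,Z:8):17/3,(P:13/2,R:13/2):43/6)

1. join J+Q (d=6) ⇒ JQ; edges |J|=3, |Q|=3
  updated: d(JQ,P)=43/2, d(JQ,R)=73/2, d(JQ,Z)=16
2. join P+R (d=13) ⇒ PR; edges |P|=13/2, |R|=13/2
  updated: d(JQ,PR)=29, d(PR,Z)=24
3. join JQ+Z (d=16) ⇒ JQZ; edges |JQ|=5, |Z|=8
  updated: d(JQZ,PR)=82/3
4. join JQZ+PR (d=82/3) ⇒ JPQRZ; edges |JQZ|=17/3, |PR|=43/6
final tree: (((J:3,Q:3):5,Z:8):17/3,(P:13/2,R:13/2):43/6)
total length: 269/6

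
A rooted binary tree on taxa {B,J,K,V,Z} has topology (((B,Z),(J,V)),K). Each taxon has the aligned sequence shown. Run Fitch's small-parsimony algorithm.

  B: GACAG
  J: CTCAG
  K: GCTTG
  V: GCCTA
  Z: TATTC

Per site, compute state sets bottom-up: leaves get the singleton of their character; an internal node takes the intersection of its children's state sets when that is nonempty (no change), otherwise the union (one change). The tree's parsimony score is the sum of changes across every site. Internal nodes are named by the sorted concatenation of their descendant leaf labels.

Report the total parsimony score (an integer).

10

BZ@0: {G} ∪ {T} = {G,T} (union, +1)
JV@0: {C} ∪ {G} = {C,G} (union, +1)
BJVZ@0: {G,T} ∩ {C,G} = {G} (intersection, +0)
BJKVZ@0: {G} ∩ {G} = {G} (intersection, +0)
BZ@1: {A} ∩ {A} = {A} (intersection, +0)
JV@1: {T} ∪ {C} = {C,T} (union, +1)
BJVZ@1: {A} ∪ {C,T} = {A,C,T} (union, +1)
BJKVZ@1: {A,C,T} ∩ {C} = {C} (intersection, +0)
BZ@2: {C} ∪ {T} = {C,T} (union, +1)
JV@2: {C} ∩ {C} = {C} (intersection, +0)
BJVZ@2: {C,T} ∩ {C} = {C} (intersection, +0)
BJKVZ@2: {C} ∪ {T} = {C,T} (union, +1)
BZ@3: {A} ∪ {T} = {A,T} (union, +1)
JV@3: {A} ∪ {T} = {A,T} (union, +1)
BJVZ@3: {A,T} ∩ {A,T} = {A,T} (intersection, +0)
BJKVZ@3: {A,T} ∩ {T} = {T} (intersection, +0)
BZ@4: {G} ∪ {C} = {C,G} (union, +1)
JV@4: {G} ∪ {A} = {A,G} (union, +1)
BJVZ@4: {C,G} ∩ {A,G} = {G} (intersection, +0)
BJKVZ@4: {G} ∩ {G} = {G} (intersection, +0)
per-site changes: [2, 2, 2, 2, 2]; total = 10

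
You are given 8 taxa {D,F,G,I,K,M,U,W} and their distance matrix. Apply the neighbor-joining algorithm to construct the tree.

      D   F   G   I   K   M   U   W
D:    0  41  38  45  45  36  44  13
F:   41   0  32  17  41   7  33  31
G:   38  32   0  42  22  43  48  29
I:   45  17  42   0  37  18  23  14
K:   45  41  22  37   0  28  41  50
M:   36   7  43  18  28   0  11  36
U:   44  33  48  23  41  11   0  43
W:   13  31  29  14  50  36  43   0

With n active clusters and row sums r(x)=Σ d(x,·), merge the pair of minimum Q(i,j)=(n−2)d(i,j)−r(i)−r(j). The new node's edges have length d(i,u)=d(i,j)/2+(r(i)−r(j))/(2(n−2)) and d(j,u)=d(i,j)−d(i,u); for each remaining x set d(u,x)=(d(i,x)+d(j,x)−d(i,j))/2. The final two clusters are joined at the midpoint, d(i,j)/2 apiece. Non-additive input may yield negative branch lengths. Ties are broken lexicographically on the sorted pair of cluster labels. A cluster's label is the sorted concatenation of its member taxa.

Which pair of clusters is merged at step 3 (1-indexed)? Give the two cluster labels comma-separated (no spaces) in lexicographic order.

DW,GK

iteration 1: select D,W (d=13, Q=-400); attach at lengths (31/3, 8/3); label the merged cluster DW
  updated: d(DW,F)=59/2, d(DW,G)=27, d(DW,I)=23, d(DW,K)=41, d(DW,M)=59/2, d(DW,U)=37
iteration 2: select G,K (d=22, Q=-314); attach at lengths (57/5, 53/5); label the merged cluster GK
  updated: d(DW,GK)=23, d(F,GK)=51/2, d(GK,I)=57/2, d(GK,M)=49/2, d(GK,U)=67/2
iteration 3: select DW,GK (d=23, Q=-185); attach at lengths (99/8, 85/8); label the merged cluster DGKW
  updated: d(DGKW,F)=16, d(DGKW,I)=57/4, d(DGKW,M)=31/2, d(DGKW,U)=95/4
iteration 4: select M,U (d=11, Q=-437/4); attach at lengths (-25/24, 289/24); label the merged cluster MU
  updated: d(DGKW,MU)=113/8, d(F,MU)=29/2, d(I,MU)=15
iteration 5: select DGKW,I (d=57/4, Q=-497/8); attach at lengths (213/32, 243/32); label the merged cluster DGIKW
  updated: d(DGIKW,F)=75/8, d(DGIKW,MU)=119/16
iteration 6: select DGIKW,F (d=75/8, Q=-501/16); attach at lengths (37/32, 263/32); label the merged cluster DFGIKW
  updated: d(DFGIKW,MU)=201/32
iteration 7: select DFGIKW,MU (d=201/32); attach at lengths (201/64, 201/64); label the merged cluster DFGIKMUW
final tree: (((((D:31/3,W:8/3):99/8,(G:57/5,K:53/5):85/8):213/32,I:243/32):37/32,F:263/32):201/64,(M:-25/24,U:289/24):201/64)
total length: 3165/32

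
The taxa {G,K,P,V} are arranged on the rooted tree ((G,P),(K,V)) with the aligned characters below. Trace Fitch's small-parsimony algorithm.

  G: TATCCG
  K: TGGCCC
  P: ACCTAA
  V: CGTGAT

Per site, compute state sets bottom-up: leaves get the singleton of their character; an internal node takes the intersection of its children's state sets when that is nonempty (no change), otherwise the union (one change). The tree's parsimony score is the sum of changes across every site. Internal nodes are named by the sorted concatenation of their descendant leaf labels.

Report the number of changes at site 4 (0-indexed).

2

[col 0] GP: children G:{T}, P:{A} ∪→ {A,T}; cost 1
[col 0] KV: children K:{T}, V:{C} ∪→ {C,T}; cost 1
[col 0] GKPV: children GP:{A,T}, KV:{C,T} ∩→ {T}; cost 0
[col 1] GP: children G:{A}, P:{C} ∪→ {A,C}; cost 1
[col 1] KV: children K:{G}, V:{G} ∩→ {G}; cost 0
[col 1] GKPV: children GP:{A,C}, KV:{G} ∪→ {A,C,G}; cost 1
[col 2] GP: children G:{T}, P:{C} ∪→ {C,T}; cost 1
[col 2] KV: children K:{G}, V:{T} ∪→ {G,T}; cost 1
[col 2] GKPV: children GP:{C,T}, KV:{G,T} ∩→ {T}; cost 0
[col 3] GP: children G:{C}, P:{T} ∪→ {C,T}; cost 1
[col 3] KV: children K:{C}, V:{G} ∪→ {C,G}; cost 1
[col 3] GKPV: children GP:{C,T}, KV:{C,G} ∩→ {C}; cost 0
[col 4] GP: children G:{C}, P:{A} ∪→ {A,C}; cost 1
[col 4] KV: children K:{C}, V:{A} ∪→ {A,C}; cost 1
[col 4] GKPV: children GP:{A,C}, KV:{A,C} ∩→ {A,C}; cost 0
[col 5] GP: children G:{G}, P:{A} ∪→ {A,G}; cost 1
[col 5] KV: children K:{C}, V:{T} ∪→ {C,T}; cost 1
[col 5] GKPV: children GP:{A,G}, KV:{C,T} ∪→ {A,C,G,T}; cost 1
per-site changes: [2, 2, 2, 2, 2, 3]; total = 13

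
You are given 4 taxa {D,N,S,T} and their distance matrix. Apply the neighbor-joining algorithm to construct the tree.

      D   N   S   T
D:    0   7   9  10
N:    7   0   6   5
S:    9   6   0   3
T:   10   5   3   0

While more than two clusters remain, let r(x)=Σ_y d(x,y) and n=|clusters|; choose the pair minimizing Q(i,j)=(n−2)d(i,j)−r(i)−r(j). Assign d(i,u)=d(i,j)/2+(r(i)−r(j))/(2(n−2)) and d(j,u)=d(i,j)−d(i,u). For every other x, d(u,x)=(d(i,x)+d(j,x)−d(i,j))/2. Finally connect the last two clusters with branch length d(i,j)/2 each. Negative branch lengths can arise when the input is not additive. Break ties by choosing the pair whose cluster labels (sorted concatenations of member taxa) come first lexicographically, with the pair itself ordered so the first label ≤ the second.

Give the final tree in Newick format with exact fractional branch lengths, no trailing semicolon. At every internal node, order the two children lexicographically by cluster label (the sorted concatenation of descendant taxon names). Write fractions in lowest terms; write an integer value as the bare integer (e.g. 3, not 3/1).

step 1: merge (D,N) at d=7, Q=-30; branch lengths D→11/2, N→3/2; new cluster DN
  updated: d(DN,S)=4, d(DN,T)=4
step 2: merge (DN,S) at d=4, Q=-11; branch lengths DN→5/2, S→3/2; new cluster DNS
  updated: d(DNS,T)=3/2
step 3: merge (DNS,T) at d=3/2; branch lengths DNS→3/4, T→3/4; new cluster DNST
final tree: (((D:11/2,N:3/2):5/2,S:3/2):3/4,T:3/4)
total length: 25/2

(((D:11/2,N:3/2):5/2,S:3/2):3/4,T:3/4)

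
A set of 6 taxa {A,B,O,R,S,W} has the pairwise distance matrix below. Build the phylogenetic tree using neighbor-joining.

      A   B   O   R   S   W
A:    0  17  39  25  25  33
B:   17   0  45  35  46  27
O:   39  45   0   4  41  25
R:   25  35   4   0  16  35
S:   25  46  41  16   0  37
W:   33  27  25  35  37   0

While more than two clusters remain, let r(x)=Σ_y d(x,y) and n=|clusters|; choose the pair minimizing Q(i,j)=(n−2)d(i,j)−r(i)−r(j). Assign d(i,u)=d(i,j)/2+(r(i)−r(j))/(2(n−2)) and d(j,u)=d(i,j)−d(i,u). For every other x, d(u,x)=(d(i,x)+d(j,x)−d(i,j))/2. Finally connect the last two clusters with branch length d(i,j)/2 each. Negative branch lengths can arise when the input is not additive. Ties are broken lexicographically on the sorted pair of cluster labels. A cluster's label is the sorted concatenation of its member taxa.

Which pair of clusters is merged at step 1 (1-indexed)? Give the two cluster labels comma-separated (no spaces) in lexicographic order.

O,R

iteration 1: select O,R (d=4, Q=-253); attach at lengths (55/8, -23/8); label the merged cluster OR
  updated: d(A,OR)=30, d(B,OR)=38, d(OR,S)=53/2, d(OR,W)=28
iteration 2: select A,B (d=17, Q=-182); attach at lengths (14/3, 37/3); label the merged cluster AB
  updated: d(AB,OR)=51/2, d(AB,S)=27, d(AB,W)=43/2
iteration 3: select AB,W (d=43/2, Q=-235/2); attach at lengths (61/8, 111/8); label the merged cluster ABW
  updated: d(ABW,OR)=16, d(ABW,S)=85/4
iteration 4: select ABW,OR (d=16, Q=-255/4); attach at lengths (43/8, 85/8); label the merged cluster ABORW
  updated: d(ABORW,S)=127/8
iteration 5: select ABORW,S (d=127/8); attach at lengths (127/16, 127/16); label the merged cluster ABORSW
final tree: ((((A:14/3,B:37/3):61/8,W:111/8):43/8,(O:55/8,R:-23/8):85/8):127/16,S:127/16)
total length: 595/8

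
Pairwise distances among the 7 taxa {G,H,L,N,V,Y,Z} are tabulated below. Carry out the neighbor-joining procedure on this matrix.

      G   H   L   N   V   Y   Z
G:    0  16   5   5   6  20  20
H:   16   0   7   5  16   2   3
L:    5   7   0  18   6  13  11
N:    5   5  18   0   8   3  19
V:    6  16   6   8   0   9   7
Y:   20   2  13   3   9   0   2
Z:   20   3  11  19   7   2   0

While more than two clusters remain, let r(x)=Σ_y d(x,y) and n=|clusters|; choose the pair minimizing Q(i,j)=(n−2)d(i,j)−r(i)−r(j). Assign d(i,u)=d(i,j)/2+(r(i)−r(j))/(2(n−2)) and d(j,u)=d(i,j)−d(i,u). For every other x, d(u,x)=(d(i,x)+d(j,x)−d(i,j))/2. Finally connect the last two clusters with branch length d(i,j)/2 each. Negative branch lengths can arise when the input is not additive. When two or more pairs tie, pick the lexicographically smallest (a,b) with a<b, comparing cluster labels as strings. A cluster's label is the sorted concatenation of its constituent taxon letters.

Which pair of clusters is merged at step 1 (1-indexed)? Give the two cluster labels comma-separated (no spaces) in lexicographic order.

G,L

iteration 1: select G,L (d=5, Q=-107); attach at lengths (37/10, 13/10); label the merged cluster GL
  updated: d(GL,H)=9, d(GL,N)=9, d(GL,V)=7/2, d(GL,Y)=14, d(GL,Z)=13
iteration 2: select GL,V (d=7/2, Q=-78); attach at lengths (19/8, 9/8); label the merged cluster GLV
  updated: d(GLV,H)=43/4, d(GLV,N)=27/4, d(GLV,Y)=39/4, d(GLV,Z)=33/4
iteration 3: select GLV,N (d=27/4, Q=-49); attach at lengths (11/3, 37/12); label the merged cluster GLNV
  updated: d(GLNV,H)=9/2, d(GLNV,Y)=3, d(GLNV,Z)=41/4
iteration 4: select GLNV,Y (d=3, Q=-75/4); attach at lengths (67/16, -19/16); label the merged cluster GLNVY
  updated: d(GLNVY,H)=7/4, d(GLNVY,Z)=37/8
iteration 5: select GLNVY,H (d=7/4, Q=-75/8); attach at lengths (27/16, 1/16); label the merged cluster GHLNVY
  updated: d(GHLNVY,Z)=47/16
iteration 6: select GHLNVY,Z (d=47/16); attach at lengths (47/32, 47/32); label the merged cluster GHLNVYZ
final tree: ((((((G:37/10,L:13/10):19/8,V:9/8):11/3,N:37/12):67/16,Y:-19/16):27/16,H:1/16):47/32,Z:47/32)
total length: 367/16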